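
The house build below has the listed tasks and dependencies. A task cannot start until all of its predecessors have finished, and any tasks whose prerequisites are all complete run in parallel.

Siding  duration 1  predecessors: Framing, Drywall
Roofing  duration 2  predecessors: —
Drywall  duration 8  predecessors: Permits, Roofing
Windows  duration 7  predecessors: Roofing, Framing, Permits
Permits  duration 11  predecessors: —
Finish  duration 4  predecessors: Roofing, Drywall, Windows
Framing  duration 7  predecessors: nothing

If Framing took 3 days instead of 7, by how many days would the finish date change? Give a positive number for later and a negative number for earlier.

0

The binding path is Permits→Drywall→Finish = 11+8+4 = 23; finish at 23 days.
Framing is off the critical path — its longest chain is 18 days, giving 5 of slack.
No other chain overtakes it, so the finish is 23 days.
Change in finish: 23 − 23 = +0 days.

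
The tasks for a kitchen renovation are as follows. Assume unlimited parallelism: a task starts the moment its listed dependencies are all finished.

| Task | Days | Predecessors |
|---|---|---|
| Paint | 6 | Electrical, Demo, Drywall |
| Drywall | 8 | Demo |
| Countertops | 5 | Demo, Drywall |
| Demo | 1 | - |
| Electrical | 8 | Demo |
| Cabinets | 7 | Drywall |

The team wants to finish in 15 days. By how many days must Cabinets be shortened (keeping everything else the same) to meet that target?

Current finish: 16 days; target: 15.
Cabinets is on every critical path, so each day cut from Cabinets cuts the finish by one (this holds down to a finish of 15).
Need 16 − 15 = 1 day off Cabinets → Cabinets becomes 6 days, finish becomes 15.

1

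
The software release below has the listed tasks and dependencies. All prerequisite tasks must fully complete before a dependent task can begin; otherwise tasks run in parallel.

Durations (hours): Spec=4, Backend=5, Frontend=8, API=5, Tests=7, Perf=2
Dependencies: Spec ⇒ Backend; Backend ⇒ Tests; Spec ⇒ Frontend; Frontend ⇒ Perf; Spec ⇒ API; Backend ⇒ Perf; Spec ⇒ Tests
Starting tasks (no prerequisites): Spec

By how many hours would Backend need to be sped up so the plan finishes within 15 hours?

1

Current finish: 16 hours; target: 15.
Backend is on every critical path, so each hour cut from Backend cuts the finish by one (this holds down to a finish of 14).
Need 16 − 15 = 1 hour off Backend → Backend becomes 4 hours, finish becomes 15.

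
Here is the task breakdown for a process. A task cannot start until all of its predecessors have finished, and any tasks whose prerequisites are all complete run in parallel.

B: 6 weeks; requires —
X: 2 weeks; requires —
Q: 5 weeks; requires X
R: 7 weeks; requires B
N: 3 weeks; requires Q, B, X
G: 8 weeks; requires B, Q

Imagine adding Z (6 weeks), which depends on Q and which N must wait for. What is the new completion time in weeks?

16

Originally the project takes 15 weeks.
With Z inserted, N now waits for max(Q, B, X, Z).
New critical path: X→Q→Z→N = 2+5+6+3 = 16 ⇒ 16 weeks.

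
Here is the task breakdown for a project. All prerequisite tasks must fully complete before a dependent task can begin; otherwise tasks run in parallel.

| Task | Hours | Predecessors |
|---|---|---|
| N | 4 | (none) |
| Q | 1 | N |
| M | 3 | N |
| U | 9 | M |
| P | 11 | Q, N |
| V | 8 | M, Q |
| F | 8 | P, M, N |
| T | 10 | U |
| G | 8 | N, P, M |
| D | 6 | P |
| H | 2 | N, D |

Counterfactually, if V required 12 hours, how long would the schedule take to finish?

Actual critical path: N→M→U→T = 4+3+9+10 = 26 ⇒ 26 hours.
The longest path through V is only 15 hours, so V has float 11.
The critical path is still N→M→U→T; finish is now 26 hours.

26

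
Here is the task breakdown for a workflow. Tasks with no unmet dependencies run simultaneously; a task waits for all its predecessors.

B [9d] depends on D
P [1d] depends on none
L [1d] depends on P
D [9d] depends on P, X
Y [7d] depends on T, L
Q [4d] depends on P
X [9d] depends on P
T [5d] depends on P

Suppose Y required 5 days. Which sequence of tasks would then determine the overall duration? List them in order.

P, X, D, B

Baseline: P→X→D→B = 1+9+9+9 = 28 → 28 days.
Y is off the critical path — its longest chain is 13 days, giving 15 of slack.
That remains the longest chain; total 28 days.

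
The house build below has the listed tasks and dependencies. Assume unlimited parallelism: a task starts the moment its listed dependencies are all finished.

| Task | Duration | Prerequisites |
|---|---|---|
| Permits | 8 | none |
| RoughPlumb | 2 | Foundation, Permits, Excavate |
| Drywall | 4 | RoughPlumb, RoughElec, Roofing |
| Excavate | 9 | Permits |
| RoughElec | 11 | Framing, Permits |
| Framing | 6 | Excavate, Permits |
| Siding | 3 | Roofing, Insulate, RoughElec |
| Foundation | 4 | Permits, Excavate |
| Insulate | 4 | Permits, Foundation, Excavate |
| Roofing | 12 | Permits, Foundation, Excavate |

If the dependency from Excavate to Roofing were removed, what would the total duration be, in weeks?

38

Original critical path: Permits→Excavate→Framing→RoughElec→Drywall = 8+9+6+11+4 = 38 ⇒ 38 weeks.
Dropping Excavate→Roofing doesn't change Roofing's earliest start (21); another predecessor still binds.
After: Permits→Excavate→Framing→RoughElec→Drywall = 8+9+6+11+4 = 38 → 38 weeks.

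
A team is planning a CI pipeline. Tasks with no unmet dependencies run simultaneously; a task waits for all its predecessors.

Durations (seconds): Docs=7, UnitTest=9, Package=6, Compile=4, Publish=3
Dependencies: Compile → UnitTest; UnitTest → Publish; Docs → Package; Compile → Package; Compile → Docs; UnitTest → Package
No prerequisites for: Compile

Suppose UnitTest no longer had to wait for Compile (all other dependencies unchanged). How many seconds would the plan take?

Before: longest chain Compile→UnitTest→Package = 4+9+6 = 19, finish 19.
Without Compile→UnitTest, UnitTest's earliest start moves from 4 to 0.
The longest chain is now Compile→Docs→Package = 4+7+6 = 17, so the plan takes 17 seconds.

17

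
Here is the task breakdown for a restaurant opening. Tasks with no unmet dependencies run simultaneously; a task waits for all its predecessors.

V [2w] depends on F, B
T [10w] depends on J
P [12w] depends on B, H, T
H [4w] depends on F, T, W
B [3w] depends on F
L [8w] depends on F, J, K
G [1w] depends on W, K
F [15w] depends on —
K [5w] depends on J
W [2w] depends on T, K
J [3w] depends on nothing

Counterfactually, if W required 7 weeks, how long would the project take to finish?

As given, the longest chain is J→T→W→H→P = 3+10+2+4+12 = 31, so the finish is 31 weeks.
Since W is critical, the +5 change carries straight to that chain (now 36 weeks).
The critical path is still J→T→W→H→P; finish is now 36 weeks.

36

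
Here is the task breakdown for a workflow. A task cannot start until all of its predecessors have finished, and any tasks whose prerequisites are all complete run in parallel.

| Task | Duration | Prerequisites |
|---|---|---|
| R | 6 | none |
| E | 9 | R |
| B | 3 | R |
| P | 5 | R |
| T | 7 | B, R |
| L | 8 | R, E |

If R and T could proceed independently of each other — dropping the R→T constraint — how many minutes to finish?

With the dependency in place, R→E→L = 6+9+8 = 23 sets the finish at 23 minutes.
Dropping R→T doesn't change T's earliest start (9); another predecessor still binds.
New critical path: R→E→L = 6+9+8 = 23 ⇒ 23 minutes.

23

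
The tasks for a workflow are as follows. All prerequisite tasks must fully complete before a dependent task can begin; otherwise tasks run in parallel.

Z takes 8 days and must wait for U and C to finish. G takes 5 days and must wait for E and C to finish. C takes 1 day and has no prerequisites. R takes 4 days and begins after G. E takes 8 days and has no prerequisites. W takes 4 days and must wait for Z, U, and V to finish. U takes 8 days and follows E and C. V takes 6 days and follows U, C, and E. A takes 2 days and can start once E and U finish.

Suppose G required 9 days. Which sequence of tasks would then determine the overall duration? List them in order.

E, U, Z, W

Critical path before the change: E→U→Z→W = 8+8+8+4 = 28 giving 28 days.
G is off the critical path — its longest chain is 17 days, giving 11 of slack.
The critical path is still E→U→Z→W; finish is now 28 days.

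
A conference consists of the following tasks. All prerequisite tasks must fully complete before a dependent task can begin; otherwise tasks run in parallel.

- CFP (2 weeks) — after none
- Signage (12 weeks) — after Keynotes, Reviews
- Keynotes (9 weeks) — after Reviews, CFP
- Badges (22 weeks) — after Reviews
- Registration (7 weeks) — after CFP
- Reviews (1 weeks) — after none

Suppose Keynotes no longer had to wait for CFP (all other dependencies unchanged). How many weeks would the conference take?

With the dependency in place, CFP→Keynotes→Signage = 2+9+12 = 23 sets the finish at 23 weeks.
Without CFP→Keynotes, Keynotes's earliest start moves from 2 to 1.
New critical path: Reviews→Badges = 1+22 = 23 ⇒ 23 weeks.

23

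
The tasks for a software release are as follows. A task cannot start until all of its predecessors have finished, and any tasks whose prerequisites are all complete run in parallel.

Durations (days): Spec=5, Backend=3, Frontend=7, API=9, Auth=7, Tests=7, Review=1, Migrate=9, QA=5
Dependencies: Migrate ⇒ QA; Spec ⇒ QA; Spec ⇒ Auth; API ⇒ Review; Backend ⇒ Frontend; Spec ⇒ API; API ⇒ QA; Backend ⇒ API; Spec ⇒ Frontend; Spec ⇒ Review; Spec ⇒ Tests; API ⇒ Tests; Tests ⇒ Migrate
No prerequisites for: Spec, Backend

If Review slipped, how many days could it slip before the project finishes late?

The longest chain is Spec→API→Tests→Migrate→QA = 5+9+7+9+5 = 35; overall finish 35 days.
Review finishes as early as 15 and must finish by 35.
Float = 35 − 15 = 20.

20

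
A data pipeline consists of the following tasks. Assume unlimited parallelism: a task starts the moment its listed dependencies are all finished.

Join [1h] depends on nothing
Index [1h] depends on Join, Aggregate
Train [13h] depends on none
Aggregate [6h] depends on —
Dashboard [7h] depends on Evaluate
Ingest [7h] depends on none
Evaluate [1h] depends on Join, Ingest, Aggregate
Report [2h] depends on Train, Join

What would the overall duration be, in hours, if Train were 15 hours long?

17

The binding path is Train→Report = 13+2 = 15; finish at 15 hours.
Since Train is critical, the +2 change carries straight to that chain (now 17 hours).
The critical path is still Train→Report; finish is now 17 hours.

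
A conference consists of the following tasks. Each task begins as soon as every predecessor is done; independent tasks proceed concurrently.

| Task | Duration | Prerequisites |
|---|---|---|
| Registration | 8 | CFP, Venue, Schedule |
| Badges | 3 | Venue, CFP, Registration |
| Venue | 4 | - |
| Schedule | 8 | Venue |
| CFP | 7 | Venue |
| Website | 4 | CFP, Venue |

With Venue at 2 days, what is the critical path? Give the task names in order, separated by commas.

Actual critical path: Venue→Schedule→Registration→Badges = 4+8+8+3 = 23 ⇒ 23 days.
Since Venue is critical, the -2 change carries straight to that chain (now 21 days).
No other chain overtakes it, so the finish is 21 days.

Venue, Schedule, Registration, Badges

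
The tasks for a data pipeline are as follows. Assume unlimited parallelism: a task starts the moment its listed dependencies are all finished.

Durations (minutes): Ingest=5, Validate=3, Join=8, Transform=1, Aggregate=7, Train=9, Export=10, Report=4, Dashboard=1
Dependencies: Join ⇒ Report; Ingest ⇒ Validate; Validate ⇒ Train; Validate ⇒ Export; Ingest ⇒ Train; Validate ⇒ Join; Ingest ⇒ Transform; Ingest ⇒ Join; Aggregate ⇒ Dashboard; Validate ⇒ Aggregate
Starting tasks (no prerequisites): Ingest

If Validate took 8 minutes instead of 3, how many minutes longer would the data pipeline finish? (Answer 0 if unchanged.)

Critical path before the change: Ingest→Validate→Join→Report = 5+3+8+4 = 20 giving 20 minutes.
Since Validate is critical, the +5 change carries straight to that chain (now 25 minutes).
No other chain overtakes it, so the finish is 25 minutes.
Change in finish: 25 − 20 = +5 minutes.

5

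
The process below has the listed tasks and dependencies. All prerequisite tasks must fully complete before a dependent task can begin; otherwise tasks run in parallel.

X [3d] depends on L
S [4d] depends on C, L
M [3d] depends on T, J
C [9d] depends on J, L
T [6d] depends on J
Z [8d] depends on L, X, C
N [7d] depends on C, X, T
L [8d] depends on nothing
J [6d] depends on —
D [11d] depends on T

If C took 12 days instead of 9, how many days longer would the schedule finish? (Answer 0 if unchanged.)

3

The binding path is L→C→Z = 8+9+8 = 25; finish at 25 days.
C lies on that path, so at 12 days the path becomes 28 days.
That remains the longest chain; total 28 days.
Change in finish: 28 − 25 = +3 days.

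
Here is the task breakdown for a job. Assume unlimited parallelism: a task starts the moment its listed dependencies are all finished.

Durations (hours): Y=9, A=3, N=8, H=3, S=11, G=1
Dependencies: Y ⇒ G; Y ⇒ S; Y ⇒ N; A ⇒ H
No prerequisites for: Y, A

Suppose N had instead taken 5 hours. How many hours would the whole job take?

20

As given, the longest chain is Y→S = 9+11 = 20, so the finish is 20 hours.
N is off the critical path — its longest chain is 17 hours, giving 3 of slack.
That remains the longest chain; total 20 hours.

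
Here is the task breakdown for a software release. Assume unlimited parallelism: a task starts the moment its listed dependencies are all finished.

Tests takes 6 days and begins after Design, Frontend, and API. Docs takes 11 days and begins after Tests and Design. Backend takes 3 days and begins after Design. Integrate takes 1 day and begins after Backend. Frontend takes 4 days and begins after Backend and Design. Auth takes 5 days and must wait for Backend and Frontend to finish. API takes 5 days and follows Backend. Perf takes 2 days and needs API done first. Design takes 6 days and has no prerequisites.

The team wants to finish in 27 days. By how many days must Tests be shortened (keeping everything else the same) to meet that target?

Current finish: 31 days; target: 27.
Tests is on every critical path, so each day cut from Tests cuts the finish by one (this holds down to a finish of 26).
Need 31 − 27 = 4 days off Tests → Tests becomes 2 days, finish becomes 27.

4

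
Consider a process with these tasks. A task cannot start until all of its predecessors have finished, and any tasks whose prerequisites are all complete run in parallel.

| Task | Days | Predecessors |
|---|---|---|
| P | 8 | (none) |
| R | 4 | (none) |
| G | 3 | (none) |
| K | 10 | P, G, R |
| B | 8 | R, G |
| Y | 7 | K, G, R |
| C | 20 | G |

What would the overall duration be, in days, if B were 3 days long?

Actual critical path: P→K→Y = 8+10+7 = 25 ⇒ 25 days.
B has 13 days of float (longest path through it is 12).
That remains the longest chain; total 25 days.

25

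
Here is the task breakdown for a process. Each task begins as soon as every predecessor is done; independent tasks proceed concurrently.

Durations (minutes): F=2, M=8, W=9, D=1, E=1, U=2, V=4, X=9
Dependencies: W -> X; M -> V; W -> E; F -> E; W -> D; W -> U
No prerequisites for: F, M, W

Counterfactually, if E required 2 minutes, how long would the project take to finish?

18

As given, the longest chain is W→X = 9+9 = 18, so the finish is 18 minutes.
E has 8 minutes of float (longest path through it is 10).
That remains the longest chain; total 18 minutes.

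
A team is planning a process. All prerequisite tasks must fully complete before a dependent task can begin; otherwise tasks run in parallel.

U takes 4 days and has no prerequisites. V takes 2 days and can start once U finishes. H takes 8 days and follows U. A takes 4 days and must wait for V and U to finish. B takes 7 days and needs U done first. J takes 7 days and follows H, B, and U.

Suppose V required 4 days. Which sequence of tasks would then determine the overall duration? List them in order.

The binding path is U→H→J = 4+8+7 = 19; finish at 19 days.
The longest path through V is only 10 days, so V has float 9.
That remains the longest chain; total 19 days.

U, H, J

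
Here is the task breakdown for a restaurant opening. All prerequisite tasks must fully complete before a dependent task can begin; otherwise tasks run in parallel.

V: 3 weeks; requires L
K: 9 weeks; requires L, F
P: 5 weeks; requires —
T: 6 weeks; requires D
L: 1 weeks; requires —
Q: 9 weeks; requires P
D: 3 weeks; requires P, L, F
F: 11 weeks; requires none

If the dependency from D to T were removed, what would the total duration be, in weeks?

20

With the dependency in place, F→D→T = 11+3+6 = 20 sets the finish at 20 weeks.
Without D→T, T's earliest start moves from 14 to 0.
After: F→K = 11+9 = 20 → 20 weeks.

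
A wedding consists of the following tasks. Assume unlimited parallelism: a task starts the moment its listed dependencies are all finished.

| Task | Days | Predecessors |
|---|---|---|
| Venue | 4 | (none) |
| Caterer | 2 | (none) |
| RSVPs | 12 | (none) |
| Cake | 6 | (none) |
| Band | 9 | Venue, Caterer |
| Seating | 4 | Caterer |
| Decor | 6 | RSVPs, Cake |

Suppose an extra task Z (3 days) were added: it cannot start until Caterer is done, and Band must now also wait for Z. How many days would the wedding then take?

Originally the wedding takes 18 days.
With Z inserted, Band now waits for max(Venue, Caterer, Z).
New critical path: RSVPs→Decor = 12+6 = 18 ⇒ 18 days.

18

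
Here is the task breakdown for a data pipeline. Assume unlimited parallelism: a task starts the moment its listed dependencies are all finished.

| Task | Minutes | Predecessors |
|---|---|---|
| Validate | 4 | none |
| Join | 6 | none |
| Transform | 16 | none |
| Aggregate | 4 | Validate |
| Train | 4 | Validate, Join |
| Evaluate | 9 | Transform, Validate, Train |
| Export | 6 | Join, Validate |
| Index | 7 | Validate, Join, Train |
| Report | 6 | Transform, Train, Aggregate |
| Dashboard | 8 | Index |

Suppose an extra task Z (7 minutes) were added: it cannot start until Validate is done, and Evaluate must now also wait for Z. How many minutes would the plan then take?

Originally the plan takes 25 minutes.
With Z inserted, Evaluate now waits for max(Transform, Validate, Train, Z).
New critical path: Join→Train→Index→Dashboard = 6+4+7+8 = 25 ⇒ 25 minutes.

25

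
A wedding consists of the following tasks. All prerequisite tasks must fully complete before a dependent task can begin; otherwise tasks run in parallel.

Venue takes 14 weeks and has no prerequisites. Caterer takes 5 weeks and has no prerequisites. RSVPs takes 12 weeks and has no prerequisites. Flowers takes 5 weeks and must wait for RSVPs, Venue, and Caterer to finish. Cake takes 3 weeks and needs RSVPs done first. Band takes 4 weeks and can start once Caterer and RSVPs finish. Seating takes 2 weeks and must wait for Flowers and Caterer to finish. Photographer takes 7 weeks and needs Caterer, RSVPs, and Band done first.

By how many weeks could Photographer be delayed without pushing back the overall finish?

0

RSVPs→Band→Photographer = 12+4+7 = 23 sets the makespan at 23 weeks.
The longest chain containing Photographer totals 23 weeks.
So Photographer can slip 23 − 23 = 0 weeks.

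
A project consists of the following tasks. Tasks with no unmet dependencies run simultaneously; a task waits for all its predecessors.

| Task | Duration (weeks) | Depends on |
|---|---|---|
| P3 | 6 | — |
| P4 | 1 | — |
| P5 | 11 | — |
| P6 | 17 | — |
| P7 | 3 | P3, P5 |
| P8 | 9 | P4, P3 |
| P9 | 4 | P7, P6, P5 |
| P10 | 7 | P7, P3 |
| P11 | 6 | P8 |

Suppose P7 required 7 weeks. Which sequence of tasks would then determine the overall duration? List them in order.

Critical path before the change: P5→P7→P10 = 11+3+7 = 21 giving 21 weeks.
Since P7 is critical, the +4 change carries straight to that chain (now 25 weeks).
No other chain overtakes it, so the finish is 25 weeks.

P5, P7, P10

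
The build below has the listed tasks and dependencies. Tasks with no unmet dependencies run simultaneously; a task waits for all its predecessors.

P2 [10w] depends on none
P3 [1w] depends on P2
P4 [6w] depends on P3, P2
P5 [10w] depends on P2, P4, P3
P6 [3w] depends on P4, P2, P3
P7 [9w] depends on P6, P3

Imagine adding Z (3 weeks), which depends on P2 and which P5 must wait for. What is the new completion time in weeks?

29

Originally the plan takes 29 weeks.
With Z inserted, P5 now waits for max(P2, P4, P3, Z).
New critical path: P2→P3→P4→P6→P7 = 10+1+6+3+9 = 29 ⇒ 29 weeks.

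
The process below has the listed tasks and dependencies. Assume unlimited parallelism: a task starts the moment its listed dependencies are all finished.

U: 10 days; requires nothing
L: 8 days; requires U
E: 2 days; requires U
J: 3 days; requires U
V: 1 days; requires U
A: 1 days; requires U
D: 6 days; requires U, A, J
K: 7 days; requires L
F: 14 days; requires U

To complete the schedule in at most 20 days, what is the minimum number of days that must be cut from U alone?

Current finish: 25 days; target: 20.
U is on every critical path, so each day cut from U cuts the finish by one (this holds down to a finish of 16).
Need 25 − 20 = 5 days off U → U becomes 5 days, finish becomes 20.

5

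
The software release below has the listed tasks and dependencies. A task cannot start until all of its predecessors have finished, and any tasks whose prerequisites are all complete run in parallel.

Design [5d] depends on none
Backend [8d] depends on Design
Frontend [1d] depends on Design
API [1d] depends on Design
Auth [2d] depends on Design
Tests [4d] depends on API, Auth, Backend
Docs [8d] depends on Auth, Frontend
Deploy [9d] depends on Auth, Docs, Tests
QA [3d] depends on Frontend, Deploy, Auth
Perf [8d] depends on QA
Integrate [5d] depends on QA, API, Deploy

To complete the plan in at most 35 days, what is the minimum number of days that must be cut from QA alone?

Current finish: 37 days; target: 35.
QA is on every critical path, so each day cut from QA cuts the finish by one (this holds down to a finish of 35).
Need 37 − 35 = 2 days off QA → QA becomes 1 day, finish becomes 35.

2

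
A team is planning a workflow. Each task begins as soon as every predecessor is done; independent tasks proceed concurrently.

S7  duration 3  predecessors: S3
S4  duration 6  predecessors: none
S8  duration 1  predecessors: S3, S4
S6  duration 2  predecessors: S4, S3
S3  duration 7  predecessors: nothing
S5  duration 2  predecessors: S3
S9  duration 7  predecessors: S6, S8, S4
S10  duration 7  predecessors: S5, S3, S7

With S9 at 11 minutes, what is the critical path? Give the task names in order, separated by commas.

As given, the longest chain is S3→S7→S10 = 7+3+7 = 17, so the finish is 17 minutes.
S9 is off the critical path — its longest chain is 16 minutes, giving 1 of slack.
Now S3→S6→S9 = 7+2+11 = 20 is longest, so the finish becomes 20 minutes.

S3, S6, S9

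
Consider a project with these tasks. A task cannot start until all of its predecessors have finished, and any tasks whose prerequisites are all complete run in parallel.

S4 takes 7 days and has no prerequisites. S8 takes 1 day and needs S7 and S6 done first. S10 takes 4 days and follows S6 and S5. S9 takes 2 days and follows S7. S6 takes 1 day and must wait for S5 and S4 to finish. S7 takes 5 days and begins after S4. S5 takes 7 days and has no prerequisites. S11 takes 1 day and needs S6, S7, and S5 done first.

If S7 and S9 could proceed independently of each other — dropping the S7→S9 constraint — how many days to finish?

With the dependency in place, S4→S7→S9 = 7+5+2 = 14 sets the finish at 14 days.
Without S7→S9, S9's earliest start moves from 12 to 0.
New critical path: S4→S7→S8 = 7+5+1 = 13 ⇒ 13 days.

13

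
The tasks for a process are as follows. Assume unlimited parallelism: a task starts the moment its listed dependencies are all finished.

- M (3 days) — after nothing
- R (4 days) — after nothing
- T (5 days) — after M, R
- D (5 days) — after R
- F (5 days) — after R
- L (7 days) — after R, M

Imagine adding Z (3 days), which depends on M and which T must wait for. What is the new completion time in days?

Originally the project takes 11 days.
With Z inserted, T now waits for max(M, R, Z).
New critical path: M→Z→T = 3+3+5 = 11 ⇒ 11 days.

11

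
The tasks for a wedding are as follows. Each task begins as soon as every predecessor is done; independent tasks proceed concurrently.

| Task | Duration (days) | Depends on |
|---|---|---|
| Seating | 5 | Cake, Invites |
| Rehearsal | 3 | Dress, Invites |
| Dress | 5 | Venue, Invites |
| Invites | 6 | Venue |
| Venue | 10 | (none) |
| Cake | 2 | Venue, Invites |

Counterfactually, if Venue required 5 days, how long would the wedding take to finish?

19

Critical path before the change: Venue→Invites→Dress→Rehearsal = 10+6+5+3 = 24 giving 24 days.
Since Venue is critical, the -5 change carries straight to that chain (now 19 days).
The critical path is still Venue→Invites→Dress→Rehearsal; finish is now 19 days.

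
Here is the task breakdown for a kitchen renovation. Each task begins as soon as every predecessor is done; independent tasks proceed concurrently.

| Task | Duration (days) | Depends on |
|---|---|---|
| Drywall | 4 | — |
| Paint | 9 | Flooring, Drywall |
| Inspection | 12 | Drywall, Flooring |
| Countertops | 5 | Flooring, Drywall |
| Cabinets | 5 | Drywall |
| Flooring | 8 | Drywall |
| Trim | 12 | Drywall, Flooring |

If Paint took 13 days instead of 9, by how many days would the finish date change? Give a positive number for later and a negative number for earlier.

The binding path is Drywall→Flooring→Inspection = 4+8+12 = 24; finish at 24 days.
The longest path through Paint is only 21 days, so Paint has float 3.
The binding chain switches to Drywall→Flooring→Paint = 4+8+13 = 25; finish 25 days.
Change in finish: 25 − 24 = +1 days.

1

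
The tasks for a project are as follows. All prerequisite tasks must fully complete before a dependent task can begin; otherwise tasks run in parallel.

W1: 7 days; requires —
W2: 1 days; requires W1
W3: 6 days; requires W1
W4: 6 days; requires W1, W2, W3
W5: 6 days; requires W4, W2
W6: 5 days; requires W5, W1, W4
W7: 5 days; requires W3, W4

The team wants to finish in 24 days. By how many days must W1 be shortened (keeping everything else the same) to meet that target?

6

Current finish: 30 days; target: 24.
W1 is on every critical path, so each day cut from W1 cuts the finish by one (this holds down to a finish of 24).
Need 30 − 24 = 6 days off W1 → W1 becomes 1 day, finish becomes 24.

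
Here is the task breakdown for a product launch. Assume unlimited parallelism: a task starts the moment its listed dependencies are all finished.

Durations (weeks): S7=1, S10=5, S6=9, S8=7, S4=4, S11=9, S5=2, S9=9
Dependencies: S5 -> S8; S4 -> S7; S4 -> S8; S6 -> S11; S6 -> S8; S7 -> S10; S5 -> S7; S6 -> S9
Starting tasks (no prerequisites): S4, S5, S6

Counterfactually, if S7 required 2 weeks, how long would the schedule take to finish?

The binding path is S6→S9 = 9+9 = 18; finish at 18 weeks.
S7 has 8 weeks of float (longest path through it is 10).
No other chain overtakes it, so the finish is 18 weeks.

18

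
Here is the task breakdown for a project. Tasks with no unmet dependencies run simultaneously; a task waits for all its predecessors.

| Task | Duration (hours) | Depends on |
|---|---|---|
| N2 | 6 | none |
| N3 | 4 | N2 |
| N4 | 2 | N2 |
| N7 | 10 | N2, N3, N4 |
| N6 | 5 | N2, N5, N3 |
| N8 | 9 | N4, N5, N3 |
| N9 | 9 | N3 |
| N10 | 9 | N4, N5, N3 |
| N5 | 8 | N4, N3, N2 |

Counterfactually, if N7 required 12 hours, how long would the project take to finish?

Actual critical path: N2→N3→N5→N8 = 6+4+8+9 = 27 ⇒ 27 hours.
N7 has 7 hours of float (longest path through it is 20).
The critical path is still N2→N3→N5→N8; finish is now 27 hours.

27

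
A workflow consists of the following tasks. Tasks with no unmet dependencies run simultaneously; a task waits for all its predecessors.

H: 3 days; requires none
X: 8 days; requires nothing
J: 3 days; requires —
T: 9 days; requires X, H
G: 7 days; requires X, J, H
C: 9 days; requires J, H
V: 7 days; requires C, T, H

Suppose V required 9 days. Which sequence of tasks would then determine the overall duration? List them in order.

X, T, V

Baseline: X→T→V = 8+9+7 = 24 → 24 days.
Since V is critical, the +2 change carries straight to that chain (now 26 days).
The critical path is still X→T→V; finish is now 26 days.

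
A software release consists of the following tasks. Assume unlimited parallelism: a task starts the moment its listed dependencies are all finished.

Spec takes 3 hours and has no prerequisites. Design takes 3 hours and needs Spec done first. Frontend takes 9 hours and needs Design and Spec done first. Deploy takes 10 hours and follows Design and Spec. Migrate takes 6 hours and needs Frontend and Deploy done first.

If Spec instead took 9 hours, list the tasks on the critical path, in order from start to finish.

Critical path before the change: Spec→Design→Deploy→Migrate = 3+3+10+6 = 22 giving 22 hours.
Spec lies on that path, so at 9 hours the path becomes 28 hours.
No other chain overtakes it, so the finish is 28 hours.

Spec, Design, Deploy, Migrate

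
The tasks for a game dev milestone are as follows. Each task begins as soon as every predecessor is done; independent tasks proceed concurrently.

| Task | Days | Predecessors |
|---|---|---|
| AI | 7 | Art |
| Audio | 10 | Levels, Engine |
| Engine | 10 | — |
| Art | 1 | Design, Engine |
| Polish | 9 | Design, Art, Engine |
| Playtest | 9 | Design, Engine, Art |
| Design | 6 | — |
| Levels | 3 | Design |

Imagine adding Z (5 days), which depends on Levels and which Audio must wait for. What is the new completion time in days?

24

Originally the game dev milestone takes 20 days.
With Z inserted, Audio now waits for max(Levels, Engine, Z).
New critical path: Design→Levels→Z→Audio = 6+3+5+10 = 24 ⇒ 24 days.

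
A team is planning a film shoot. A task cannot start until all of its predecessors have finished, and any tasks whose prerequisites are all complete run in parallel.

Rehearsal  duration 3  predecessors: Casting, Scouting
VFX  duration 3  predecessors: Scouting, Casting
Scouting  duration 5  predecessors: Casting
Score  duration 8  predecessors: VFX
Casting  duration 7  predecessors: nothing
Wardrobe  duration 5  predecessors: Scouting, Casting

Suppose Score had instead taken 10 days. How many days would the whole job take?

25

Actual critical path: Casting→Scouting→VFX→Score = 7+5+3+8 = 23 ⇒ 23 days.
Since Score is critical, the +2 change carries straight to that chain (now 25 days).
The critical path is still Casting→Scouting→VFX→Score; finish is now 25 days.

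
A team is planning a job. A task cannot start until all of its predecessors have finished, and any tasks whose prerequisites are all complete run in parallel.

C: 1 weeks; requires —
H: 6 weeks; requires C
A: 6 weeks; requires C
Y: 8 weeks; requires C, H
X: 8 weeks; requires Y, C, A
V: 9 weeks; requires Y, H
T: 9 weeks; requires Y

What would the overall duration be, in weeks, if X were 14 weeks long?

29

Actual critical path: C→H→Y→V = 1+6+8+9 = 24 ⇒ 24 weeks.
X is off the critical path — its longest chain is 23 weeks, giving 1 of slack.
Now C→H→Y→X = 1+6+8+14 = 29 is longest, so the finish becomes 29 weeks.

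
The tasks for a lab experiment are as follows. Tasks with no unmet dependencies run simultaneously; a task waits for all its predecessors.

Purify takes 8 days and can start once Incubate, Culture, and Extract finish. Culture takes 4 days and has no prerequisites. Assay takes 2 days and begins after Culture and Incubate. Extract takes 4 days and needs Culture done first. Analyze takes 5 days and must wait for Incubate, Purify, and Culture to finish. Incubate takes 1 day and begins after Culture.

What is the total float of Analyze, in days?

Critical path: Culture→Extract→Purify→Analyze = 4+4+8+5 = 21, so the finish is 21 days.
Longest path through Analyze: 21 days (earliest finish 21, latest finish 21).
Slack of Analyze = 16 − 16 = 0 days.

0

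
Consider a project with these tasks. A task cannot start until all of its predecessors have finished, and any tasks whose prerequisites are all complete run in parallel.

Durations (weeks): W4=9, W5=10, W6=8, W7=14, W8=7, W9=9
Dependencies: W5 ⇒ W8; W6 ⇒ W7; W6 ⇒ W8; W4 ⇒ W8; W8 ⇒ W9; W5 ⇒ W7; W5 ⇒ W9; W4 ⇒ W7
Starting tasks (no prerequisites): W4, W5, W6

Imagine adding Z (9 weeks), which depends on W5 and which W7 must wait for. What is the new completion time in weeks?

Originally the project takes 26 weeks.
With Z inserted, W7 now waits for max(W5, W6, W4, Z).
New critical path: W5→Z→W7 = 10+9+14 = 33 ⇒ 33 weeks.

33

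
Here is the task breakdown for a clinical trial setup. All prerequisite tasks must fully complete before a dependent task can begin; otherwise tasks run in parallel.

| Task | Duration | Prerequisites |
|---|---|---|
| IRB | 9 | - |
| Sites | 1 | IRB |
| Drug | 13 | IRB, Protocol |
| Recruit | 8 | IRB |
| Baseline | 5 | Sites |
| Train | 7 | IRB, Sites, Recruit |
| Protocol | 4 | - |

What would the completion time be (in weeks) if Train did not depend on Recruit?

22

Original critical path: IRB→Recruit→Train = 9+8+7 = 24 ⇒ 24 weeks.
Without Recruit→Train, Train's earliest start moves from 17 to 10.
New critical path: IRB→Drug = 9+13 = 22 ⇒ 22 weeks.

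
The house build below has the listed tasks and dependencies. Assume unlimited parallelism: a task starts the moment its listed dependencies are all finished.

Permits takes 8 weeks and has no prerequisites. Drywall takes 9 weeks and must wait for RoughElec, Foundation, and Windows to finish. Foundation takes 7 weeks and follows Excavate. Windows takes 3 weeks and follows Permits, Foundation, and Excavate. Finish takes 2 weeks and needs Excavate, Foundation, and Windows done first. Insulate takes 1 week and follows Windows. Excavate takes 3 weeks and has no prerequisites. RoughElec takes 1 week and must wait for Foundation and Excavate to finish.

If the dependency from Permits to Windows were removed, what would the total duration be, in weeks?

Original critical path: Excavate→Foundation→Windows→Drywall = 3+7+3+9 = 22 ⇒ 22 weeks.
Dropping Permits→Windows doesn't change Windows's earliest start (10); another predecessor still binds.
New critical path: Excavate→Foundation→Windows→Drywall = 3+7+3+9 = 22 ⇒ 22 weeks.

22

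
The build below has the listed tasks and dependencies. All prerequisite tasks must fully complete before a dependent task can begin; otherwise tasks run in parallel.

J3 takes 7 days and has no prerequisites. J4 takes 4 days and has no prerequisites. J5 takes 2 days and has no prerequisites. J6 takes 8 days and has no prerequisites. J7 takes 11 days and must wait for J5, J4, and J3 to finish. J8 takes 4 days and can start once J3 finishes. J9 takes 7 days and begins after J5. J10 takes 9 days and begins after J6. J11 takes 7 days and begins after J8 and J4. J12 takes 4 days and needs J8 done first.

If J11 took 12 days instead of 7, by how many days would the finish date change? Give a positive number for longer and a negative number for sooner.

Actual critical path: J3→J8→J11 = 7+4+7 = 18 ⇒ 18 days.
J11 is on the critical path; changing it to 12 makes that path 23 days.
That remains the longest chain; total 23 days.
Change in finish: 23 − 18 = +5 days.

5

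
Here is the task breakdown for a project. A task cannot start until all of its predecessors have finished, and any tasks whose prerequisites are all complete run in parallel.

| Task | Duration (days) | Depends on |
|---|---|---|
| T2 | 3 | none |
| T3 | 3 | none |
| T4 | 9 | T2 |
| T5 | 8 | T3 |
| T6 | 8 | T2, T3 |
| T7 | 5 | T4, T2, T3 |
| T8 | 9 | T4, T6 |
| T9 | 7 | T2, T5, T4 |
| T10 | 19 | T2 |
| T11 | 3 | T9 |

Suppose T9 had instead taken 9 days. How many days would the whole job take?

24

The binding path is T2→T4→T9→T11 = 3+9+7+3 = 22; finish at 22 days.
T9 lies on that path, so at 9 days the path becomes 24 days.
The critical path is still T2→T4→T9→T11; finish is now 24 days.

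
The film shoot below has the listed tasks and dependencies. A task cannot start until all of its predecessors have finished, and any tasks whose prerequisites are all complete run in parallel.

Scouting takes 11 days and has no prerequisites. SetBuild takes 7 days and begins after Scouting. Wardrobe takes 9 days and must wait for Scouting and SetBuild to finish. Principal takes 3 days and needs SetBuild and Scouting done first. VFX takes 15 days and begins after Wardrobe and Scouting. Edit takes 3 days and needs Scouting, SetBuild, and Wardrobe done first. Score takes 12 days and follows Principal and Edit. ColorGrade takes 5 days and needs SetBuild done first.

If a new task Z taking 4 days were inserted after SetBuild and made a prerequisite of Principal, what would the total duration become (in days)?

42

Originally the project takes 42 days.
With Z inserted, Principal now waits for max(SetBuild, Scouting, Z).
New critical path: Scouting→SetBuild→Wardrobe→VFX = 11+7+9+15 = 42 ⇒ 42 days.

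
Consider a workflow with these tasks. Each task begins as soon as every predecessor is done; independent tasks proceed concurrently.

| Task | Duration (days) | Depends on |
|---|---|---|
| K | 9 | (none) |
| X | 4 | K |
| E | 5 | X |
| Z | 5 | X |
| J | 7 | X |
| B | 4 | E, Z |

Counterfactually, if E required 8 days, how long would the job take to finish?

25

As given, the longest chain is K→X→E→B = 9+4+5+4 = 22, so the finish is 22 days.
E lies on that path, so at 8 days the path becomes 25 days.
No other chain overtakes it, so the finish is 25 days.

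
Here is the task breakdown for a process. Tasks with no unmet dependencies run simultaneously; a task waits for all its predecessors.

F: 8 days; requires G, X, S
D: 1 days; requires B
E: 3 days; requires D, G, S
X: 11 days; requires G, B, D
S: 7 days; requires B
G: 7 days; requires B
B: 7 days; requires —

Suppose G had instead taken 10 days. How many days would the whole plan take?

36

Baseline: B→G→X→F = 7+7+11+8 = 33 → 33 days.
G is on the critical path; changing it to 10 makes that path 36 days.
No other chain overtakes it, so the finish is 36 days.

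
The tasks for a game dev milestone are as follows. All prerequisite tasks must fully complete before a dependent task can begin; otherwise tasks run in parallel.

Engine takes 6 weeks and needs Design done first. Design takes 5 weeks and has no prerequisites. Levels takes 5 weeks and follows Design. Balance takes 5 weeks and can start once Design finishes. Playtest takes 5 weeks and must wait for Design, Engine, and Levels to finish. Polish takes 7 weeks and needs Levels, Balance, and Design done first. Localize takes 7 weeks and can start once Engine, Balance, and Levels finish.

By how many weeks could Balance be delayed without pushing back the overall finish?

Critical path: Design→Engine→Localize = 5+6+7 = 18, so the finish is 18 weeks.
Longest path through Balance: 17 weeks (earliest finish 10, latest finish 11).
Float = 18 − 17 = 1.

1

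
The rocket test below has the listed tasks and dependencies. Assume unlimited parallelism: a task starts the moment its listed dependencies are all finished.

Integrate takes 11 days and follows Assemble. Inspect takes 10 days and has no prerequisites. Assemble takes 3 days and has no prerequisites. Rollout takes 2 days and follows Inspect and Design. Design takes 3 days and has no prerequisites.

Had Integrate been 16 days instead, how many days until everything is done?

Baseline: Assemble→Integrate = 3+11 = 14 → 14 days.
Integrate lies on that path, so at 16 days the path becomes 19 days.
The critical path is still Assemble→Integrate; finish is now 19 days.

19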